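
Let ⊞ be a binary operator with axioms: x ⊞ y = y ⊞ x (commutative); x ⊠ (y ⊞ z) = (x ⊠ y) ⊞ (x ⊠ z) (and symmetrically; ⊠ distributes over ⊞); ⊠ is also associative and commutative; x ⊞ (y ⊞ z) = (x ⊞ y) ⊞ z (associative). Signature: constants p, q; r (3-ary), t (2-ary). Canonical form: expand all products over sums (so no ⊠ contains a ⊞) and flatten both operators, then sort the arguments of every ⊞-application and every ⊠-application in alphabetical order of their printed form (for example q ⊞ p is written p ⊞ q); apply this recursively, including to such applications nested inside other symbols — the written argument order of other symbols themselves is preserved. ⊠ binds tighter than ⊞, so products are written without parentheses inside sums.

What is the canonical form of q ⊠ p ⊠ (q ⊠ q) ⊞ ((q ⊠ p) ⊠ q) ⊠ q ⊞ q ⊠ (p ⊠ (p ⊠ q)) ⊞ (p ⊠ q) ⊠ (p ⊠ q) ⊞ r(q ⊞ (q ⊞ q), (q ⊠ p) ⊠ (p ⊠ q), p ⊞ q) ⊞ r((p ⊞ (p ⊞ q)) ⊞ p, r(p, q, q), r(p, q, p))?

Un-nest:  p ⊠ q ⊠ q ⊠ q ⊞ p ⊠ q ⊠ q ⊠ q ⊞ p ⊠ p ⊠ q ⊠ q ⊞ p ⊠ p ⊠ q ⊠ q ⊞ r(q ⊞ q ⊞ q, p ⊠ p ⊠ q ⊠ q, p ⊞ q) ⊞ r(p ⊞ p ⊞ p ⊞ q, r(p, q, q), r(p, q, p))
Order the arguments:  p ⊠ p ⊠ q ⊠ q ⊞ p ⊠ p ⊠ q ⊠ q ⊞ p ⊠ q ⊠ q ⊠ q ⊞ p ⊠ q ⊠ q ⊠ q ⊞ r(p ⊞ p ⊞ p ⊞ q, r(p, q, q), r(p, q, p)) ⊞ r(q ⊞ q ⊞ q, p ⊠ p ⊠ q ⊠ q, p ⊞ q)

Answer: p ⊠ p ⊠ q ⊠ q ⊞ p ⊠ p ⊠ q ⊠ q ⊞ p ⊠ q ⊠ q ⊠ q ⊞ p ⊠ q ⊠ q ⊠ q ⊞ r(p ⊞ p ⊞ p ⊞ q, r(p, q, q), r(p, q, p)) ⊞ r(q ⊞ q ⊞ q, p ⊠ p ⊠ q ⊠ q, p ⊞ q)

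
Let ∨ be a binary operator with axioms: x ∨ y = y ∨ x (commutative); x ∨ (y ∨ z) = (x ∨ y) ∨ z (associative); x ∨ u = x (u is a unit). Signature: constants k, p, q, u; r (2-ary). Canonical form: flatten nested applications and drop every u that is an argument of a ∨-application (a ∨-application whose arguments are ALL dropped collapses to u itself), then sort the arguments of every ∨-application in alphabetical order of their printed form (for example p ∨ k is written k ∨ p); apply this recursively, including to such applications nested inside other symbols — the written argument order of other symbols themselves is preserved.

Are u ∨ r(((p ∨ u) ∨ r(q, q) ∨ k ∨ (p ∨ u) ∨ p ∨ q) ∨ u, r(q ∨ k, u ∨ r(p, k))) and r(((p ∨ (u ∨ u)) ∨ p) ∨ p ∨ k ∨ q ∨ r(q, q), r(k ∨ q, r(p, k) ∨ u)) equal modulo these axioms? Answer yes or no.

Left:  u ∨ r(((p ∨ u) ∨ r(q, q) ∨ k ∨ (p ∨ u) ∨ p ∨ q) ∨ u, r(q ∨ k, u ∨ r(p, k)))
  Simplify inside:  r(((p ∨ u) ∨ r(q, q) ∨ k ∨ (p ∨ u) ∨ p ∨ q) ∨ u, r(q ∨ k, u ∨ r(p, k)))  →  r(k ∨ p ∨ p ∨ p ∨ q ∨ r(q, q), r(k ∨ q, r(p, k)))
  Units out:  drop u
  Sort:  r(k ∨ p ∨ p ∨ p ∨ q ∨ r(q, q), r(k ∨ q, r(p, k)))
Right:  r(((p ∨ (u ∨ u)) ∨ p) ∨ p ∨ k ∨ q ∨ r(q, q), r(k ∨ q, r(p, k) ∨ u))
  Focus inside:  ((p ∨ (u ∨ u)) ∨ p) ∨ p ∨ k ∨ q ∨ r(q, q)
  Merge nested applications:  p ∨ u ∨ u ∨ p ∨ p ∨ k ∨ q ∨ r(q, q)
  Drop the unit:  drop u (×2)
  Sort:  k ∨ p ∨ p ∨ p ∨ q ∨ r(q, q)
  Reassemble:  r(k ∨ p ∨ p ∨ p ∨ q ∨ r(q, q), r(k ∨ q, r(p, k)))

Answer: yes — both canonical forms are r(k ∨ p ∨ p ∨ p ∨ q ∨ r(q, q), r(k ∨ q, r(p, k)))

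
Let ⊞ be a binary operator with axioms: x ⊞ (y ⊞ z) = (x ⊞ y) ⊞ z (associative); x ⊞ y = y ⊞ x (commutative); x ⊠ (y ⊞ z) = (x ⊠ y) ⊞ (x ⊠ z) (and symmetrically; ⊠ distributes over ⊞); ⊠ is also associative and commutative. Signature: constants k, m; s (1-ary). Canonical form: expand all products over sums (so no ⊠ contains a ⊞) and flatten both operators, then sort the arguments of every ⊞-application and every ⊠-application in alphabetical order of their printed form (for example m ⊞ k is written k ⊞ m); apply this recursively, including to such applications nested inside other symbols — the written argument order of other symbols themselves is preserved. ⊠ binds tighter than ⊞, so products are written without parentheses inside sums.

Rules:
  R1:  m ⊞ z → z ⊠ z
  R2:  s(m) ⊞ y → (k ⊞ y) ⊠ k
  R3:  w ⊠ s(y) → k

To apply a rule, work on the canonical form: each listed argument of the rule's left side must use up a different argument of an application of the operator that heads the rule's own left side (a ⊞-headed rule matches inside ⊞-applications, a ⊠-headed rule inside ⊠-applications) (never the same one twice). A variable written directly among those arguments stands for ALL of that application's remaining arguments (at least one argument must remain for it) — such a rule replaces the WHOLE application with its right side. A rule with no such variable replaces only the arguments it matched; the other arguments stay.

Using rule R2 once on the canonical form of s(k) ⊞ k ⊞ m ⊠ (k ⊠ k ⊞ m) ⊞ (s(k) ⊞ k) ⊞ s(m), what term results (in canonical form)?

Canonical form:  k ⊞ k ⊞ k ⊠ k ⊠ m ⊞ m ⊠ m ⊞ s(k) ⊞ s(k) ⊞ s(m)
Match R2:  consume s(m);  y := k ⊞ k ⊞ k ⊠ k ⊠ m ⊞ m ⊠ m ⊞ s(k) ⊞ s(k)
Every leftover argument binds to the variable; the entire application is replaced.
Result:  k ⊠ k ⊞ k ⊠ k ⊞ k ⊠ k ⊞ k ⊠ k ⊠ k ⊠ m ⊞ k ⊠ m ⊠ m ⊞ k ⊠ s(k) ⊞ k ⊠ s(k)

Answer: k ⊠ k ⊞ k ⊠ k ⊞ k ⊠ k ⊞ k ⊠ k ⊠ k ⊠ m ⊞ k ⊠ m ⊠ m ⊞ k ⊠ s(k) ⊞ k ⊠ s(k)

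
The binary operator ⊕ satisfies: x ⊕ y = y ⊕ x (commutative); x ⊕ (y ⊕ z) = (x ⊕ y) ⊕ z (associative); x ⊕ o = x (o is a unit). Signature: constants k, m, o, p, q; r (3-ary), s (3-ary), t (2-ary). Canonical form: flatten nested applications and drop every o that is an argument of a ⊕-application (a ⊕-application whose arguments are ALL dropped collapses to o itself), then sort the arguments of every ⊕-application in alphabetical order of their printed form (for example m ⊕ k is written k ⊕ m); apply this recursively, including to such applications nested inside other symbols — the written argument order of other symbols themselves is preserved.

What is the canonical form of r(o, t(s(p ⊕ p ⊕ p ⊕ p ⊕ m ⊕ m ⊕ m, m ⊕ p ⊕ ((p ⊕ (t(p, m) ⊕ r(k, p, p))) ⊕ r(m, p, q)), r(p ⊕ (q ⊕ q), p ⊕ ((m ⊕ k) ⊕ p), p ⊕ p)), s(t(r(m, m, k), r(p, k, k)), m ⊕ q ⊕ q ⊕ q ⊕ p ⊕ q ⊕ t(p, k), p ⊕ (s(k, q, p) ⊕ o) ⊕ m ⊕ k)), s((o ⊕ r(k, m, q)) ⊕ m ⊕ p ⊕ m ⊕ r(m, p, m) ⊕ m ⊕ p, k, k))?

Answer: r(o, t(s(m ⊕ m ⊕ m ⊕ p ⊕ p ⊕ p ⊕ p, m ⊕ p ⊕ p ⊕ r(k, p, p) ⊕ r(m, p, q) ⊕ t(p, m), r(p ⊕ q ⊕ q, k ⊕ m ⊕ p ⊕ p, p ⊕ p)), s(t(r(m, m, k), r(p, k, k)), m ⊕ p ⊕ q ⊕ q ⊕ q ⊕ q ⊕ t(p, k), k ⊕ m ⊕ p ⊕ s(k, q, p))), s(m ⊕ m ⊕ m ⊕ p ⊕ p ⊕ r(k, m, q) ⊕ r(m, p, m), k, k))

Derivation:
Work inside:  m ⊕ p ⊕ ((p ⊕ (t(p, m) ⊕ r(k, p, p))) ⊕ r(m, p, q))
Un-nest:  m ⊕ p ⊕ p ⊕ t(p, m) ⊕ r(k, p, p) ⊕ r(m, p, q)
Sort:  m ⊕ p ⊕ p ⊕ r(k, p, p) ⊕ r(m, p, q) ⊕ t(p, m)
Put back:  r(o, t(s(m ⊕ m ⊕ m ⊕ p ⊕ p ⊕ p ⊕ p, m ⊕ p ⊕ p ⊕ r(k, p, p) ⊕ r(m, p, q) ⊕ t(p, m), r(p ⊕ q ⊕ q, k ⊕ m ⊕ p ⊕ p, p ⊕ p)), s(t(r(m, m, k), r(p, k, k)), m ⊕ p ⊕ q ⊕ q ⊕ q ⊕ q ⊕ t(p, k), k ⊕ m ⊕ p ⊕ s(k, q, p))), s(m ⊕ m ⊕ m ⊕ p ⊕ p ⊕ r(k, m, q) ⊕ r(m, p, m), k, k))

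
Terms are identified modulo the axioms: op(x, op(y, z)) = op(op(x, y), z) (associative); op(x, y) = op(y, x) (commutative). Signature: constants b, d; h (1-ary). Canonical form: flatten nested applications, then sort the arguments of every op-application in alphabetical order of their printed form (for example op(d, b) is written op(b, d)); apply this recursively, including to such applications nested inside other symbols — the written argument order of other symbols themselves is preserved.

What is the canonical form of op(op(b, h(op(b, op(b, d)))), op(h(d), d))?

Merge nested applications:  op(b, h(op(b, op(b, d))), h(d), d)
Simplify inside:  h(op(b, op(b, d)))  →  h(op(b, b, d))
Order the arguments:  op(b, d, h(d), h(op(b, b, d)))

Answer: op(b, d, h(d), h(op(b, b, d)))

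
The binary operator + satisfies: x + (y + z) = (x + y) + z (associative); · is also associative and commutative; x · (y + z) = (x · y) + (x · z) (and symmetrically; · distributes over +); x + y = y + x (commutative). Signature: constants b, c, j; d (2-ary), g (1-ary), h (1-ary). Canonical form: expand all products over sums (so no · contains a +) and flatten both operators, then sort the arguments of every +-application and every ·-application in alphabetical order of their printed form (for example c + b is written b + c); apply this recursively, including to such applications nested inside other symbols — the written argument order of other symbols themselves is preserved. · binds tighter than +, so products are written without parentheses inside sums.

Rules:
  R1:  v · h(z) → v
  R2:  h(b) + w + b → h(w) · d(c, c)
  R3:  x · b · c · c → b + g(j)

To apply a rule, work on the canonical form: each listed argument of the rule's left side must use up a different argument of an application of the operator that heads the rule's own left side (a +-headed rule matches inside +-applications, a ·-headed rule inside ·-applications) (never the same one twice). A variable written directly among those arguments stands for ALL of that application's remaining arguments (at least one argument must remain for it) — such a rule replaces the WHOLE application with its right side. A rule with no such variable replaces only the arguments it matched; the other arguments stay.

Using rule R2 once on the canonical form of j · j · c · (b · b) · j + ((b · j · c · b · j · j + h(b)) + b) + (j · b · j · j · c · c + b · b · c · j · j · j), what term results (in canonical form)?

Canonical form:  b + b · b · c · j · j · j + b · b · c · j · j · j + b · b · c · j · j · j + b · c · c · j · j · j + h(b)
Apply R2:  consuming b, h(b);  w := b · b · c · j · j · j + b · b · c · j · j · j + b · b · c · j · j · j + b · c · c · j · j · j
The extension variable absorbs all remaining arguments, so the whole application is rewritten.
New term:  d(c, c) · h(b · b · c · j · j · j + b · b · c · j · j · j + b · b · c · j · j · j + b · c · c · j · j · j)

Answer: d(c, c) · h(b · b · c · j · j · j + b · b · c · j · j · j + b · b · c · j · j · j + b · c · c · j · j · j)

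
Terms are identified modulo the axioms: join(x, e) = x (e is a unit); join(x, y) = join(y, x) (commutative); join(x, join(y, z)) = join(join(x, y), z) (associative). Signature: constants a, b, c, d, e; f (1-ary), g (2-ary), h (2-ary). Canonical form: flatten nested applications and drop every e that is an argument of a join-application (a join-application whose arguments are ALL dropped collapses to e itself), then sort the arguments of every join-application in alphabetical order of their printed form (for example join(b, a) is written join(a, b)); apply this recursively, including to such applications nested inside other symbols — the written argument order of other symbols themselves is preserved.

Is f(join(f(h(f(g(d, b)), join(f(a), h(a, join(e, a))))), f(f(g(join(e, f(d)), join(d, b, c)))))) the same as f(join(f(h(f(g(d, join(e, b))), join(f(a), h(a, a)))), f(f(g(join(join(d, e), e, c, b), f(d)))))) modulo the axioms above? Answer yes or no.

Left:  f(join(f(h(f(g(d, b)), join(f(a), h(a, join(e, a))))), f(f(g(join(e, f(d)), join(d, b, c))))))
  Work inside:  join(f(h(f(g(d, b)), join(f(a), h(a, join(e, a))))), f(f(g(join(e, f(d)), join(d, b, c)))))
  Inside:  f(h(f(g(d, b)), join(f(a), h(a, join(e, a)))))  →  f(h(f(g(d, b)), join(f(a), h(a, a))))
  Canonicalize subterm:  f(f(g(join(e, f(d)), join(d, b, c))))  →  f(f(g(f(d), join(b, c, d))))
  Order the arguments:  join(f(f(g(f(d), join(b, c, d)))), f(h(f(g(d, b)), join(f(a), h(a, a)))))
  Put back:  f(join(f(f(g(f(d), join(b, c, d)))), f(h(f(g(d, b)), join(f(a), h(a, a))))))
Right:  f(join(f(h(f(g(d, join(e, b))), join(f(a), h(a, a)))), f(f(g(join(join(d, e), e, c, b), f(d))))))
  Work inside:  join(f(h(f(g(d, join(e, b))), join(f(a), h(a, a)))), f(f(g(join(join(d, e), e, c, b), f(d)))))
  Canonicalize subterm:  f(h(f(g(d, join(e, b))), join(f(a), h(a, a))))  →  f(h(f(g(d, b)), join(f(a), h(a, a))))
  Simplify inside:  f(f(g(join(join(d, e), e, c, b), f(d))))  →  f(f(g(join(b, c, d), f(d))))
  Order the arguments:  join(f(f(g(join(b, c, d), f(d)))), f(h(f(g(d, b)), join(f(a), h(a, a)))))
  Reassemble:  f(join(f(f(g(join(b, c, d), f(d)))), f(h(f(g(d, b)), join(f(a), h(a, a))))))

Answer: no — f(join(f(f(g(f(d), join(b, c, d)))), f(h(f(g(d, b)), join(f(a), h(a, a)))))) vs f(join(f(f(g(join(b, c, d), f(d)))), f(h(f(g(d, b)), join(f(a), h(a, a))))))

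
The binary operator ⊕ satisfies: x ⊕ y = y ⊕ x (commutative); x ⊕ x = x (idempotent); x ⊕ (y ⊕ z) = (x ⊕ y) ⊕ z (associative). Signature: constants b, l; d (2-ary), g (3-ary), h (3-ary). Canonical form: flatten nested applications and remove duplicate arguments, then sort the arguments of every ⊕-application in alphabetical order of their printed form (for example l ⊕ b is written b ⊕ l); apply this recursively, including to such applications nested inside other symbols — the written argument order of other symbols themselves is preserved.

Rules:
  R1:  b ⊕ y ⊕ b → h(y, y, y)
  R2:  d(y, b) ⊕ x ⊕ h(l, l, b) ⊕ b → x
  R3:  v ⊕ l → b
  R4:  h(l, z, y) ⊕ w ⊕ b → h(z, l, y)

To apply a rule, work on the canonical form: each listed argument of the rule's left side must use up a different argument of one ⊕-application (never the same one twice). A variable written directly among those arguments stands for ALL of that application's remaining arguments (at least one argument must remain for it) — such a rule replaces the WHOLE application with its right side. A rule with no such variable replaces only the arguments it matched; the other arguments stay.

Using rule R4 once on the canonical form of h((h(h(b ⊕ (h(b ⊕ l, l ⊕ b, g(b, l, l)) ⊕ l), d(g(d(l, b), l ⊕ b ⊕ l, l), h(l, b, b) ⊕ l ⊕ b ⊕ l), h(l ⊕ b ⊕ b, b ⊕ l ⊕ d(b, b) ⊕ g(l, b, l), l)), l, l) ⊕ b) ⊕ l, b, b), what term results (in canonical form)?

Canonical form:  h(b ⊕ h(h(b ⊕ h(b ⊕ l, b ⊕ l, g(b, l, l)) ⊕ l, d(g(d(l, b), b ⊕ l, l), b ⊕ h(l, b, b) ⊕ l), h(b ⊕ l, b ⊕ d(b, b) ⊕ g(l, b, l) ⊕ l, l)), l, l) ⊕ l, b, b)
Apply R4:  consuming b, h(l, b, b);  w := l, y := b, z := b
Every leftover argument binds to the variable; the entire application is replaced.
New term:  h(b ⊕ h(h(b ⊕ h(b ⊕ l, b ⊕ l, g(b, l, l)) ⊕ l, d(g(d(l, b), b ⊕ l, l), h(b, l, b)), h(b ⊕ l, b ⊕ d(b, b) ⊕ g(l, b, l) ⊕ l, l)), l, l) ⊕ l, b, b)

Answer: h(b ⊕ h(h(b ⊕ h(b ⊕ l, b ⊕ l, g(b, l, l)) ⊕ l, d(g(d(l, b), b ⊕ l, l), h(b, l, b)), h(b ⊕ l, b ⊕ d(b, b) ⊕ g(l, b, l) ⊕ l, l)), l, l) ⊕ l, b, b)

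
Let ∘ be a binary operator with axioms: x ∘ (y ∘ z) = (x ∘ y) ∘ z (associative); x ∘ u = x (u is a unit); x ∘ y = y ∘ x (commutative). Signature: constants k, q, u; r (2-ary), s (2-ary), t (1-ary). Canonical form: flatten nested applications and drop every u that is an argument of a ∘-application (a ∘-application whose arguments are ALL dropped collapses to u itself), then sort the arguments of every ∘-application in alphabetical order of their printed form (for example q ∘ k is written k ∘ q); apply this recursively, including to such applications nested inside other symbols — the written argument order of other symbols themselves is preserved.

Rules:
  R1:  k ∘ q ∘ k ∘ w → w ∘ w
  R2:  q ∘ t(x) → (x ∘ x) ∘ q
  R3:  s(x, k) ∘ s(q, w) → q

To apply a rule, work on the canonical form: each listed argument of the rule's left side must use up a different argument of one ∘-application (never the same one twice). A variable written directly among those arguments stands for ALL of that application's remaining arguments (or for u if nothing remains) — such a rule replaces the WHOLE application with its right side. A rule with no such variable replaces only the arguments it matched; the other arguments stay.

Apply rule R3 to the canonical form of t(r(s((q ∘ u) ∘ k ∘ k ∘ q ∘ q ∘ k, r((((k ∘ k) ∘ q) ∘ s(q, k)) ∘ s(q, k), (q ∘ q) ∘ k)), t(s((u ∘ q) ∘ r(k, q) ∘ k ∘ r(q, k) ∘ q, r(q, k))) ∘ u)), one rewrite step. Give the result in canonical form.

Answer: t(r(s(k ∘ k ∘ k ∘ q ∘ q ∘ q, r(k ∘ k ∘ q ∘ q, k ∘ q ∘ q)), t(s(k ∘ q ∘ q ∘ r(k, q) ∘ r(q, k), r(q, k)))))

Derivation:
Canonical form:  t(r(s(k ∘ k ∘ k ∘ q ∘ q ∘ q, r(k ∘ k ∘ q ∘ s(q, k) ∘ s(q, k), k ∘ q ∘ q)), t(s(k ∘ q ∘ q ∘ r(k, q) ∘ r(q, k), r(q, k)))))
R3 matches:  uses s(q, k), s(q, k);  w := k, x := q
New term:  t(r(s(k ∘ k ∘ k ∘ q ∘ q ∘ q, r(k ∘ k ∘ q ∘ q, k ∘ q ∘ q)), t(s(k ∘ q ∘ q ∘ r(k, q) ∘ r(q, k), r(q, k)))))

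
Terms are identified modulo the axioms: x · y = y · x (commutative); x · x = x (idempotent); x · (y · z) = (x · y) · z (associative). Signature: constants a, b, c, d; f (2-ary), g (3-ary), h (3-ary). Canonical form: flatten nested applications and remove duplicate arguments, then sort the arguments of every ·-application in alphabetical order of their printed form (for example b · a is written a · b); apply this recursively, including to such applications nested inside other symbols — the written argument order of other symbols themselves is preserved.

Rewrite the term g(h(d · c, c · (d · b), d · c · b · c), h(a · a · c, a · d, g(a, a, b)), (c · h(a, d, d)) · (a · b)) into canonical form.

Focus inside:  (c · h(a, d, d)) · (a · b)
Merge nested applications:  c · h(a, d, d) · a · b
Order the arguments:  a · b · c · h(a, d, d)
Put back:  g(h(c · d, b · c · d, b · c · d), h(a · c, a · d, g(a, a, b)), a · b · c · h(a, d, d))

Answer: g(h(c · d, b · c · d, b · c · d), h(a · c, a · d, g(a, a, b)), a · b · c · h(a, d, d))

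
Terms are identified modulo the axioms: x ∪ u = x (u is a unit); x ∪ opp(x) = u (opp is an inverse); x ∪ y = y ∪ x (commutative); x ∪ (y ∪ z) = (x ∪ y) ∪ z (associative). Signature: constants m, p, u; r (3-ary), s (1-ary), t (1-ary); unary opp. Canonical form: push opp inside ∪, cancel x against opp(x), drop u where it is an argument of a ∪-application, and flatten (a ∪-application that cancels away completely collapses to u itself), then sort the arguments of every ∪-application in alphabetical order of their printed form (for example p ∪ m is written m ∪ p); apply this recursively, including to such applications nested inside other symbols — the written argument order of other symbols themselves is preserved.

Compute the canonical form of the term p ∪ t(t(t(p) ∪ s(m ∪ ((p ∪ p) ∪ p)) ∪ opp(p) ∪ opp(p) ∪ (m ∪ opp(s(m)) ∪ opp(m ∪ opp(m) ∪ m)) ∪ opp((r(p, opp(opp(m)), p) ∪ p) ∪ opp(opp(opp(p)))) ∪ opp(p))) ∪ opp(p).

Answer: t(t(opp(p) ∪ opp(p) ∪ opp(p) ∪ opp(r(p, m, p)) ∪ opp(s(m)) ∪ s(m ∪ p ∪ p ∪ p) ∪ t(p)))

Derivation:
Push opp inside:  distribute opp over ∪ and collapse double opp
Inverses cancel:  p cancels
Combine occurrences:  t(t(opp(p) ∪ opp(p) ∪ opp(p) ∪ opp(r(p, m, p)) ∪ opp(s(m)) ∪ s(m ∪ p ∪ p ∪ p) ∪ t(p)))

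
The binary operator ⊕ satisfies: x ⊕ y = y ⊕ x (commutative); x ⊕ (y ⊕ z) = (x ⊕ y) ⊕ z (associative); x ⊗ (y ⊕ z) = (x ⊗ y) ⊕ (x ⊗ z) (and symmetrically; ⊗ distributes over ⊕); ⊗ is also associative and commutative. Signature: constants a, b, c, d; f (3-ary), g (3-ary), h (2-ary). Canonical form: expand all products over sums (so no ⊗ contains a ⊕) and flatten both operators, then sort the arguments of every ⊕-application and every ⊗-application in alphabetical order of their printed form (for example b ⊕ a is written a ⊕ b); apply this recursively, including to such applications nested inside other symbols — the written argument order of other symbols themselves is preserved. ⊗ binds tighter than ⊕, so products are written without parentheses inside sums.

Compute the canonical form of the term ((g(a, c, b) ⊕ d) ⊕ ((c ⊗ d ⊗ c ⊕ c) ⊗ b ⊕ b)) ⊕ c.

Answer: b ⊕ b ⊗ c ⊕ b ⊗ c ⊗ c ⊗ d ⊕ c ⊕ d ⊕ g(a, c, b)

Derivation:
Expand:  g(a, c, b) ⊕ d ⊕ b ⊗ c ⊗ c ⊗ d ⊕ b ⊗ c ⊕ b ⊕ c
Sort arguments:  b ⊕ b ⊗ c ⊕ b ⊗ c ⊗ c ⊗ d ⊕ c ⊕ d ⊕ g(a, c, b)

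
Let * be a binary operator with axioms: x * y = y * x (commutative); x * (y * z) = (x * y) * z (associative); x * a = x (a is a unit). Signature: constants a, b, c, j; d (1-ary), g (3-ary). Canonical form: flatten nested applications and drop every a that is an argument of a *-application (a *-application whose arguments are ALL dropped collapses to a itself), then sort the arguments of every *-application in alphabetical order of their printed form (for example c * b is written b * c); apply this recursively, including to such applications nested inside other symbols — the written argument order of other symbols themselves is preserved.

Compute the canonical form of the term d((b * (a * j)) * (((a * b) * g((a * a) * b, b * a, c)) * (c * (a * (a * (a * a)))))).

Work inside:  (b * (a * j)) * (((a * b) * g((a * a) * b, b * a, c)) * (c * (a * (a * (a * a)))))
Flatten:  b * a * j * a * b * g((a * a) * b, b * a, c) * c * a * a * a * a
Simplify inside:  g((a * a) * b, b * a, c)  →  g(b, b, c)
Units out:  drop a (×6)
Sort:  b * b * c * g(b, b, c) * j
Rebuild:  d(b * b * c * g(b, b, c) * j)

Answer: d(b * b * c * g(b, b, c) * j)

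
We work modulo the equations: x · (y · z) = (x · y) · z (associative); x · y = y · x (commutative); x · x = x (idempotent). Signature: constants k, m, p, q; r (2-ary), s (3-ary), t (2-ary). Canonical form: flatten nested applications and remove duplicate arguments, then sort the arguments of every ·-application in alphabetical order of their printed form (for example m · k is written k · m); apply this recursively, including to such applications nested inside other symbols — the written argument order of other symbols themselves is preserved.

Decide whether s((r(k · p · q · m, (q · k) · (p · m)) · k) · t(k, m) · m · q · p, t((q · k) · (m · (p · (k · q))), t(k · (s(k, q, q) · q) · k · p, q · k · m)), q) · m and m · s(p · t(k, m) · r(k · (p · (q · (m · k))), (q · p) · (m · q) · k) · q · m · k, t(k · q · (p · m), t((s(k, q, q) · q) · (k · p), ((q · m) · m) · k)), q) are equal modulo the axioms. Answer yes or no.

Left:  s((r(k · p · q · m, (q · k) · (p · m)) · k) · t(k, m) · m · q · p, t((q · k) · (m · (p · (k · q))), t(k · (s(k, q, q) · q) · k · p, q · k · m)), q) · m
  Inside:  s((r(k · p · q · m, (q · k) · (p · m)) · k) · t(k, m) · m · q · p, t((q · k) · (m · (p · (k · q))), t(k · (s(k, q, q) · q) · k · p, q · k · m)), q)  →  s(k · m · p · q · r(k · m · p · q, k · m · p · q) · t(k, m), t(k · m · p · q, t(k · p · q · s(k, q, q), k · m · q)), q)
  Order the arguments:  m · s(k · m · p · q · r(k · m · p · q, k · m · p · q) · t(k, m), t(k · m · p · q, t(k · p · q · s(k, q, q), k · m · q)), q)
Right:  m · s(p · t(k, m) · r(k · (p · (q · (m · k))), (q · p) · (m · q) · k) · q · m · k, t(k · q · (p · m), t((s(k, q, q) · q) · (k · p), ((q · m) · m) · k)), q)
  Canonicalize subterm:  s(p · t(k, m) · r(k · (p · (q · (m · k))), (q · p) · (m · q) · k) · q · m · k, t(k · q · (p · m), t((s(k, q, q) · q) · (k · p), ((q · m) · m) · k)), q)  →  s(k · m · p · q · r(k · m · p · q, k · m · p · q) · t(k, m), t(k · m · p · q, t(k · p · q · s(k, q, q), k · m · q)), q)
  Sort arguments:  m · s(k · m · p · q · r(k · m · p · q, k · m · p · q) · t(k, m), t(k · m · p · q, t(k · p · q · s(k, q, q), k · m · q)), q)

Answer: yes — both canonical forms are m · s(k · m · p · q · r(k · m · p · q, k · m · p · q) · t(k, m), t(k · m · p · q, t(k · p · q · s(k, q, q), k · m · q)), q)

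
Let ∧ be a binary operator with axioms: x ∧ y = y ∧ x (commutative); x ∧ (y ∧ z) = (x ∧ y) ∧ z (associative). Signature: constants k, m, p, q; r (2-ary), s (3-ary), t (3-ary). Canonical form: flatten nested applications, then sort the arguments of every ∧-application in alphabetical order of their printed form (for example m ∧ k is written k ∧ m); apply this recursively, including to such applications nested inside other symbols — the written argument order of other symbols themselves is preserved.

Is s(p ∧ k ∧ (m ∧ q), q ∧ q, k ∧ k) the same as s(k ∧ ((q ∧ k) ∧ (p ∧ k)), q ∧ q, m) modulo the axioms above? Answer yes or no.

Answer: no — s(k ∧ m ∧ p ∧ q, q ∧ q, k ∧ k) vs s(k ∧ k ∧ k ∧ p ∧ q, q ∧ q, m)

Derivation:
Left:  s(p ∧ k ∧ (m ∧ q), q ∧ q, k ∧ k)
  Focus inside:  p ∧ k ∧ (m ∧ q)
  Un-nest:  p ∧ k ∧ m ∧ q
  Sort:  k ∧ m ∧ p ∧ q
  Rebuild:  s(k ∧ m ∧ p ∧ q, q ∧ q, k ∧ k)
Right:  s(k ∧ ((q ∧ k) ∧ (p ∧ k)), q ∧ q, m)
  Descend into:  k ∧ ((q ∧ k) ∧ (p ∧ k))
  Merge nested applications:  k ∧ q ∧ k ∧ p ∧ k
  Sort:  k ∧ k ∧ k ∧ p ∧ q
  Rebuild:  s(k ∧ k ∧ k ∧ p ∧ q, q ∧ q, m)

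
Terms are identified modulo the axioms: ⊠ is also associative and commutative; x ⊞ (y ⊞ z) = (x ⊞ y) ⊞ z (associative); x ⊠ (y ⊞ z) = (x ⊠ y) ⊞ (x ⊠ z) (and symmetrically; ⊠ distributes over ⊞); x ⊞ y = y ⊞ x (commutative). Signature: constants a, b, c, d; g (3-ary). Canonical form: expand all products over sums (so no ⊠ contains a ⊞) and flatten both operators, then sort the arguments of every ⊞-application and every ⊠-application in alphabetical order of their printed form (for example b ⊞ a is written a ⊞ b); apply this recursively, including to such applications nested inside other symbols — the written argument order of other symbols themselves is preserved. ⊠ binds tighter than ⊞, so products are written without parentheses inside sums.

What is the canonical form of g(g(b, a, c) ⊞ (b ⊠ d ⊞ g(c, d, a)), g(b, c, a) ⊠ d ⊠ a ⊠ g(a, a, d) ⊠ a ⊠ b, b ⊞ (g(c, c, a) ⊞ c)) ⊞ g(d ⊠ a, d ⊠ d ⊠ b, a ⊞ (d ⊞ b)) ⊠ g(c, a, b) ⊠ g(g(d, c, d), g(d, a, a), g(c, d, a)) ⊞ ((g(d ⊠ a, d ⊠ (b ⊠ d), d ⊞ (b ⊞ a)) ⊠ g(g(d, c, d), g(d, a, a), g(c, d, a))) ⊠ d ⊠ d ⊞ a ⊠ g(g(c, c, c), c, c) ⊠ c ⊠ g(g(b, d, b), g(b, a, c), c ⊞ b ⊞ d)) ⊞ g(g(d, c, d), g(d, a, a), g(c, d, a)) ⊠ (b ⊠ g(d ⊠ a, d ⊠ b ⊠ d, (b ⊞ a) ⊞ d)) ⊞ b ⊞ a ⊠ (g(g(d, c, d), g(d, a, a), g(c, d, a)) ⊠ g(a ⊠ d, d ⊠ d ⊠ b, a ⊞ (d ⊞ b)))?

Un-nest:  g(b ⊠ d ⊞ g(b, a, c) ⊞ g(c, d, a), a ⊠ a ⊠ b ⊠ d ⊠ g(a, a, d) ⊠ g(b, c, a), b ⊞ c ⊞ g(c, c, a)) ⊞ g(a ⊠ d, b ⊠ d ⊠ d, a ⊞ b ⊞ d) ⊠ g(c, a, b) ⊠ g(g(d, c, d), g(d, a, a), g(c, d, a)) ⊞ d ⊠ d ⊠ g(a ⊠ d, b ⊠ d ⊠ d, a ⊞ b ⊞ d) ⊠ g(g(d, c, d), g(d, a, a), g(c, d, a)) ⊞ a ⊠ c ⊠ g(g(b, d, b), g(b, a, c), b ⊞ c ⊞ d) ⊠ g(g(c, c, c), c, c) ⊞ b ⊠ g(a ⊠ d, b ⊠ d ⊠ d, a ⊞ b ⊞ d) ⊠ g(g(d, c, d), g(d, a, a), g(c, d, a)) ⊞ b ⊞ a ⊠ g(a ⊠ d, b ⊠ d ⊠ d, a ⊞ b ⊞ d) ⊠ g(g(d, c, d), g(d, a, a), g(c, d, a))
Sort:  a ⊠ c ⊠ g(g(b, d, b), g(b, a, c), b ⊞ c ⊞ d) ⊠ g(g(c, c, c), c, c) ⊞ a ⊠ g(a ⊠ d, b ⊠ d ⊠ d, a ⊞ b ⊞ d) ⊠ g(g(d, c, d), g(d, a, a), g(c, d, a)) ⊞ b ⊞ b ⊠ g(a ⊠ d, b ⊠ d ⊠ d, a ⊞ b ⊞ d) ⊠ g(g(d, c, d), g(d, a, a), g(c, d, a)) ⊞ d ⊠ d ⊠ g(a ⊠ d, b ⊠ d ⊠ d, a ⊞ b ⊞ d) ⊠ g(g(d, c, d), g(d, a, a), g(c, d, a)) ⊞ g(a ⊠ d, b ⊠ d ⊠ d, a ⊞ b ⊞ d) ⊠ g(c, a, b) ⊠ g(g(d, c, d), g(d, a, a), g(c, d, a)) ⊞ g(b ⊠ d ⊞ g(b, a, c) ⊞ g(c, d, a), a ⊠ a ⊠ b ⊠ d ⊠ g(a, a, d) ⊠ g(b, c, a), b ⊞ c ⊞ g(c, c, a))

Answer: a ⊠ c ⊠ g(g(b, d, b), g(b, a, c), b ⊞ c ⊞ d) ⊠ g(g(c, c, c), c, c) ⊞ a ⊠ g(a ⊠ d, b ⊠ d ⊠ d, a ⊞ b ⊞ d) ⊠ g(g(d, c, d), g(d, a, a), g(c, d, a)) ⊞ b ⊞ b ⊠ g(a ⊠ d, b ⊠ d ⊠ d, a ⊞ b ⊞ d) ⊠ g(g(d, c, d), g(d, a, a), g(c, d, a)) ⊞ d ⊠ d ⊠ g(a ⊠ d, b ⊠ d ⊠ d, a ⊞ b ⊞ d) ⊠ g(g(d, c, d), g(d, a, a), g(c, d, a)) ⊞ g(a ⊠ d, b ⊠ d ⊠ d, a ⊞ b ⊞ d) ⊠ g(c, a, b) ⊠ g(g(d, c, d), g(d, a, a), g(c, d, a)) ⊞ g(b ⊠ d ⊞ g(b, a, c) ⊞ g(c, d, a), a ⊠ a ⊠ b ⊠ d ⊠ g(a, a, d) ⊠ g(b, c, a), b ⊞ c ⊞ g(c, c, a))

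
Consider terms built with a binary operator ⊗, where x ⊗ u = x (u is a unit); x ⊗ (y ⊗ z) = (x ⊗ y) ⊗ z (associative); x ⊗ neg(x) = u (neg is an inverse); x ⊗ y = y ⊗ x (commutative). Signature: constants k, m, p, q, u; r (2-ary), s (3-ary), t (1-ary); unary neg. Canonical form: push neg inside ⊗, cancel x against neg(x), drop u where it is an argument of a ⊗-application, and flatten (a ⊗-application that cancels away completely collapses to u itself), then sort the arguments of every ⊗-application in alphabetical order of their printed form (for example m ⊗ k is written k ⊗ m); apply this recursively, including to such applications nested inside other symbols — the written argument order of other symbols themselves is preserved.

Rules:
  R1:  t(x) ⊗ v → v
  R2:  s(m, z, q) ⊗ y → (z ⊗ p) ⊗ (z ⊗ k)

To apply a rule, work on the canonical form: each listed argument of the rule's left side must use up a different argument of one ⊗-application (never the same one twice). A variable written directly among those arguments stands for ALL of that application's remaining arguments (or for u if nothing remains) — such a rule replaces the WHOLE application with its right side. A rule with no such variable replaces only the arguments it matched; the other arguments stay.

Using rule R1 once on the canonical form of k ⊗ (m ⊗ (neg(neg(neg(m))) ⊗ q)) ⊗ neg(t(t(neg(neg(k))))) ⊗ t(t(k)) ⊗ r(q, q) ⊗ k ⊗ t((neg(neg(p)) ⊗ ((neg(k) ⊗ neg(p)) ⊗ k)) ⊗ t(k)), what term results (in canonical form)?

Answer: k ⊗ k ⊗ q ⊗ r(q, q)

Derivation:
Canonical form:  k ⊗ k ⊗ q ⊗ r(q, q) ⊗ t(t(k))
R1 matches:  uses t(t(k));  v := k ⊗ k ⊗ q ⊗ r(q, q), x := t(k)
The variable takes the whole remainder — replace the entire application.
Result:  k ⊗ k ⊗ q ⊗ r(q, q)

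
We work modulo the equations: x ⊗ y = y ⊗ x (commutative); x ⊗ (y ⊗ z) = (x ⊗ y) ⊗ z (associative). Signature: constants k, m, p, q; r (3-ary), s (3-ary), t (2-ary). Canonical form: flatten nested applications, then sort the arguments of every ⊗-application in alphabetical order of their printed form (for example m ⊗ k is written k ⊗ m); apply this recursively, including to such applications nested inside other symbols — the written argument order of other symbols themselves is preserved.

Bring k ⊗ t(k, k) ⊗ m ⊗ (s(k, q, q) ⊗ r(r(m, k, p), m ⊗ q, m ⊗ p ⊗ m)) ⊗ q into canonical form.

Answer: k ⊗ m ⊗ q ⊗ r(r(m, k, p), m ⊗ q, m ⊗ m ⊗ p) ⊗ s(k, q, q) ⊗ t(k, k)

Derivation:
Un-nest:  k ⊗ t(k, k) ⊗ m ⊗ s(k, q, q) ⊗ r(r(m, k, p), m ⊗ q, m ⊗ p ⊗ m) ⊗ q
Canonicalize subterm:  r(r(m, k, p), m ⊗ q, m ⊗ p ⊗ m)  →  r(r(m, k, p), m ⊗ q, m ⊗ m ⊗ p)
Sort arguments:  k ⊗ m ⊗ q ⊗ r(r(m, k, p), m ⊗ q, m ⊗ m ⊗ p) ⊗ s(k, q, q) ⊗ t(k, k)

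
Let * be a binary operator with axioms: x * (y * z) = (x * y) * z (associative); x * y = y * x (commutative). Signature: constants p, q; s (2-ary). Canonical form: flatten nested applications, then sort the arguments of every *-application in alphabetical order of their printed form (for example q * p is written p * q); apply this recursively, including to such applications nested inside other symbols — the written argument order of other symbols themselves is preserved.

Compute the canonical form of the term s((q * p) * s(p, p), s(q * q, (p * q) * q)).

Answer: s(p * q * s(p, p), s(q * q, p * q * q))

Derivation:
Focus inside:  (q * p) * s(p, p)
Un-nest:  q * p * s(p, p)
Sort arguments:  p * q * s(p, p)
Reassemble:  s(p * q * s(p, p), s(q * q, p * q * q))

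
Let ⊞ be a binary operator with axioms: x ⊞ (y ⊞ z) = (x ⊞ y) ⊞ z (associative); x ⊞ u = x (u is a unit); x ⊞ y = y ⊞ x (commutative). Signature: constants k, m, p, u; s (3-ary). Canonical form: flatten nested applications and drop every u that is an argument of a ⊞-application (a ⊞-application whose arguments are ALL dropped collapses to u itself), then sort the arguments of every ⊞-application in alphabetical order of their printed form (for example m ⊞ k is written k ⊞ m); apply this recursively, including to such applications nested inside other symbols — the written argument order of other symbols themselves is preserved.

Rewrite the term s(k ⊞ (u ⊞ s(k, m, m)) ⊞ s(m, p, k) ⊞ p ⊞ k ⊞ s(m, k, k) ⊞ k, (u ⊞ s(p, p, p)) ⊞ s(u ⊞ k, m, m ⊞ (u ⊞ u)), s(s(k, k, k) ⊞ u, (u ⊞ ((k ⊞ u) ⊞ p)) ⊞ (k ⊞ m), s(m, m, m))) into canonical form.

Focus inside:  k ⊞ (u ⊞ s(k, m, m)) ⊞ s(m, p, k) ⊞ p ⊞ k ⊞ s(m, k, k) ⊞ k
Flatten:  k ⊞ u ⊞ s(k, m, m) ⊞ s(m, p, k) ⊞ p ⊞ k ⊞ s(m, k, k) ⊞ k
Unit:  drop u
Sort arguments:  k ⊞ k ⊞ k ⊞ p ⊞ s(k, m, m) ⊞ s(m, k, k) ⊞ s(m, p, k)
Rebuild:  s(k ⊞ k ⊞ k ⊞ p ⊞ s(k, m, m) ⊞ s(m, k, k) ⊞ s(m, p, k), s(k, m, m) ⊞ s(p, p, p), s(s(k, k, k), k ⊞ k ⊞ m ⊞ p, s(m, m, m)))

Answer: s(k ⊞ k ⊞ k ⊞ p ⊞ s(k, m, m) ⊞ s(m, k, k) ⊞ s(m, p, k), s(k, m, m) ⊞ s(p, p, p), s(s(k, k, k), k ⊞ k ⊞ m ⊞ p, s(m, m, m)))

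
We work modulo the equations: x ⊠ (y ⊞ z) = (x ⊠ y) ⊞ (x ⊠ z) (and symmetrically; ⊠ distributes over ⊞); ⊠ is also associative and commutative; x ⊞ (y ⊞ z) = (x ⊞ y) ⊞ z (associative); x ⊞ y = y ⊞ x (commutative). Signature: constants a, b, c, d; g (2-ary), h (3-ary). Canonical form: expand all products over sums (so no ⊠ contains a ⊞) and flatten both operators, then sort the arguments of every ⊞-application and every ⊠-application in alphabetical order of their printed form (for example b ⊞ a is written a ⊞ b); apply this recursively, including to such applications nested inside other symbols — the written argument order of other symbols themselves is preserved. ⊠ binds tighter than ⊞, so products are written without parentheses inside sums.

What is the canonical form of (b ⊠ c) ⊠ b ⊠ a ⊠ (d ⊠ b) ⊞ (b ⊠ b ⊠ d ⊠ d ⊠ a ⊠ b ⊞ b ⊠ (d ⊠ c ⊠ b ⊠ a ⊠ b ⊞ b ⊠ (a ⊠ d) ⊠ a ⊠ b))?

Answer: a ⊠ a ⊠ b ⊠ b ⊠ b ⊠ d ⊞ a ⊠ b ⊠ b ⊠ b ⊠ c ⊠ d ⊞ a ⊠ b ⊠ b ⊠ b ⊠ c ⊠ d ⊞ a ⊠ b ⊠ b ⊠ b ⊠ d ⊠ d

Derivation:
Expand products over sums:  a ⊠ b ⊠ b ⊠ b ⊠ c ⊠ d ⊞ a ⊠ b ⊠ b ⊠ b ⊠ d ⊠ d ⊞ a ⊠ b ⊠ b ⊠ b ⊠ c ⊠ d ⊞ a ⊠ a ⊠ b ⊠ b ⊠ b ⊠ d
Sort arguments:  a ⊠ a ⊠ b ⊠ b ⊠ b ⊠ d ⊞ a ⊠ b ⊠ b ⊠ b ⊠ c ⊠ d ⊞ a ⊠ b ⊠ b ⊠ b ⊠ c ⊠ d ⊞ a ⊠ b ⊠ b ⊠ b ⊠ d ⊠ d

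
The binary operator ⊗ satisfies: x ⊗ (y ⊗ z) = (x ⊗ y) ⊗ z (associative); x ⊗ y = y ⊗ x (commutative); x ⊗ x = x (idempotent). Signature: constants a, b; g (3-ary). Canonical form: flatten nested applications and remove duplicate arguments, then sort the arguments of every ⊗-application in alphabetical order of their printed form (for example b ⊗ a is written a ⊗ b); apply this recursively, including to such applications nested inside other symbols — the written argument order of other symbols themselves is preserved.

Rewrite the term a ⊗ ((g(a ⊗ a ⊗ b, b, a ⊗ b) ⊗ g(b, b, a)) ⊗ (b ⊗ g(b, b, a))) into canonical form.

Un-nest:  a ⊗ g(a ⊗ a ⊗ b, b, a ⊗ b) ⊗ g(b, b, a) ⊗ b ⊗ g(b, b, a)
Simplify inside:  g(a ⊗ a ⊗ b, b, a ⊗ b)  →  g(a ⊗ b, b, a ⊗ b)
Drop duplicates:  drop duplicate g(b, b, a)
Sort arguments:  a ⊗ b ⊗ g(a ⊗ b, b, a ⊗ b) ⊗ g(b, b, a)

Answer: a ⊗ b ⊗ g(a ⊗ b, b, a ⊗ b) ⊗ g(b, b, a)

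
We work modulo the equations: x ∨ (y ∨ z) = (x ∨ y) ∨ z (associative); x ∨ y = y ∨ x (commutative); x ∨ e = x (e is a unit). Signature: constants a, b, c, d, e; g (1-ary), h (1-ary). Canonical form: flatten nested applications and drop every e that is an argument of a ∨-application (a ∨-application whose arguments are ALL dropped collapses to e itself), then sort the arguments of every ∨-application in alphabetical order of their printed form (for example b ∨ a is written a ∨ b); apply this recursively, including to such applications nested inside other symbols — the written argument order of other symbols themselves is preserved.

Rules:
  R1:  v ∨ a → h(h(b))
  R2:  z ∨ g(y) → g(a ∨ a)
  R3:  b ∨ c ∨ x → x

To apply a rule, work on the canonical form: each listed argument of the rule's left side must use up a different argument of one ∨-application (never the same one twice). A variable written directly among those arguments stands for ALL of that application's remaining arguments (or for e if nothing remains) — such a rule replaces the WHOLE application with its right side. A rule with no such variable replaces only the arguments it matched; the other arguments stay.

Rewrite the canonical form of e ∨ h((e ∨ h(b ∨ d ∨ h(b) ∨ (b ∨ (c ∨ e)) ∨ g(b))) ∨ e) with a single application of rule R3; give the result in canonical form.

Canonical form:  h(h(b ∨ b ∨ c ∨ d ∨ g(b) ∨ h(b)))
R3 matches:  uses b, c;  x := b ∨ d ∨ g(b) ∨ h(b)
The variable takes the whole remainder — replace the entire application.
New term:  h(h(b ∨ d ∨ g(b) ∨ h(b)))

Answer: h(h(b ∨ d ∨ g(b) ∨ h(b)))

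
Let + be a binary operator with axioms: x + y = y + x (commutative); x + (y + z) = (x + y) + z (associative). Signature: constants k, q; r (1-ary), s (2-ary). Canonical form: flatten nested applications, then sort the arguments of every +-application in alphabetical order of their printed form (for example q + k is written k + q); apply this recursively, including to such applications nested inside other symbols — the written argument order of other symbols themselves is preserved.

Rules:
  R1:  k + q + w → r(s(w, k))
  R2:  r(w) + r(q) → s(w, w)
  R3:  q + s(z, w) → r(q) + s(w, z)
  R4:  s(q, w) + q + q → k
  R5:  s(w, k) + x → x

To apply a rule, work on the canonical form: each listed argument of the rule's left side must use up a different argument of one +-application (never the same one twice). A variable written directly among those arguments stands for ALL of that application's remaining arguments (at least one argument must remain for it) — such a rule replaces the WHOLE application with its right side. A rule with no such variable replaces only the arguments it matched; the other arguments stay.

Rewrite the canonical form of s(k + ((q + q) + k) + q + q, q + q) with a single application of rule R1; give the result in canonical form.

Canonical form:  s(k + k + q + q + q + q, q + q)
R1 matches:  uses k, q;  w := k + q + q + q
The variable takes the whole remainder — replace the entire application.
New term:  s(r(s(k + q + q + q, k)), q + q)

Answer: s(r(s(k + q + q + q, k)), q + q)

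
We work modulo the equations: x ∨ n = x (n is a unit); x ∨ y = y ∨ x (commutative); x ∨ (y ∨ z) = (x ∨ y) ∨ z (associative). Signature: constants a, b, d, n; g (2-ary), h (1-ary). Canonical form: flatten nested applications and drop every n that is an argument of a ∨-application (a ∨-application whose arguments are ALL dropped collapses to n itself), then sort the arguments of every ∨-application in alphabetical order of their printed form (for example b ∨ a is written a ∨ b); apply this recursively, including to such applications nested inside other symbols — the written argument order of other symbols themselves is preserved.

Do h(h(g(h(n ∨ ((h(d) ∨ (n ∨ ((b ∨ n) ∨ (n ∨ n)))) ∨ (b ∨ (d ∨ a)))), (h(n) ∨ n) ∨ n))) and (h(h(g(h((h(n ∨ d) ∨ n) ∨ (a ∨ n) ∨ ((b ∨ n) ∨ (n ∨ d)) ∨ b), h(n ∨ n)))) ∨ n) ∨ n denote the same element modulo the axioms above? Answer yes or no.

Left:  h(h(g(h(n ∨ ((h(d) ∨ (n ∨ ((b ∨ n) ∨ (n ∨ n)))) ∨ (b ∨ (d ∨ a)))), (h(n) ∨ n) ∨ n)))
  Work inside:  n ∨ ((h(d) ∨ (n ∨ ((b ∨ n) ∨ (n ∨ n)))) ∨ (b ∨ (d ∨ a)))
  Merge nested applications:  n ∨ h(d) ∨ n ∨ b ∨ n ∨ n ∨ n ∨ b ∨ d ∨ a
  Drop the unit:  drop n (×5)
  Sort:  a ∨ b ∨ b ∨ d ∨ h(d)
  Put back:  h(h(g(h(a ∨ b ∨ b ∨ d ∨ h(d)), h(n))))
Right:  (h(h(g(h((h(n ∨ d) ∨ n) ∨ (a ∨ n) ∨ ((b ∨ n) ∨ (n ∨ d)) ∨ b), h(n ∨ n)))) ∨ n) ∨ n
  Un-nest:  h(h(g(h((h(n ∨ d) ∨ n) ∨ (a ∨ n) ∨ ((b ∨ n) ∨ (n ∨ d)) ∨ b), h(n ∨ n)))) ∨ n ∨ n
  Canonicalize subterm:  h(h(g(h((h(n ∨ d) ∨ n) ∨ (a ∨ n) ∨ ((b ∨ n) ∨ (n ∨ d)) ∨ b), h(n ∨ n))))  →  h(h(g(h(a ∨ b ∨ b ∨ d ∨ h(d)), h(n))))
  Drop the unit:  drop n (×2)
  Order the arguments:  h(h(g(h(a ∨ b ∨ b ∨ d ∨ h(d)), h(n))))

Answer: yes — both canonical forms are h(h(g(h(a ∨ b ∨ b ∨ d ∨ h(d)), h(n))))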